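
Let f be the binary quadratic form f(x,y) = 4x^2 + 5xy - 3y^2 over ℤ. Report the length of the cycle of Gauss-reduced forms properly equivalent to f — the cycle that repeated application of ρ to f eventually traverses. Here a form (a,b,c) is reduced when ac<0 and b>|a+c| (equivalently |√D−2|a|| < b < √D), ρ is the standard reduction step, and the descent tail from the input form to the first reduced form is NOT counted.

D = 73, ⌊√D⌋ = 8
river: ρ → (-3,7,2)
river: ρ → (2,5,-6)
river: ρ → (-6,7,1)
river: ρ → (1,7,-6)
river: ρ → (-6,5,2)
river: ρ → (2,7,-3)
river: ρ → (-3,5,4)
river: ρ → (4,3,-4)
river: ρ → (-4,5,3)
river: ρ → (3,7,-2)
river: ρ → (-2,5,6)
river: ρ → (6,7,-1)
river: ρ → (-1,7,6)
river: ρ → (6,5,-2)
river: ρ → (-2,7,3)
river: ρ → (3,5,-4)
river: ρ → (-4,3,4)
river: ρ → (4,5,-3)
ρ-cycle length = 18 (tail of 0 descent steps not counted)

18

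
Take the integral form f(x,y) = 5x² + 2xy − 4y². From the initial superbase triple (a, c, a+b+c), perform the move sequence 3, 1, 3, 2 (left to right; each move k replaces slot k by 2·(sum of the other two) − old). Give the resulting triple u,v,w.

start (5,-4,3) = (f(1,0),f(0,1),f(1,1))
replace slot 3: 2·(5+(-4)) − 3 = -1 → (5,-4,-1)
replace slot 1: 2·((-4)+(-1)) − 5 = -15 → (-15,-4,-1)
replace slot 3: 2·((-15)+(-4)) − (-1) = -37 → (-15,-4,-37)
replace slot 2: 2·((-15)+(-37)) − (-4) = -100 → (-15,-100,-37)

-15,-100,-37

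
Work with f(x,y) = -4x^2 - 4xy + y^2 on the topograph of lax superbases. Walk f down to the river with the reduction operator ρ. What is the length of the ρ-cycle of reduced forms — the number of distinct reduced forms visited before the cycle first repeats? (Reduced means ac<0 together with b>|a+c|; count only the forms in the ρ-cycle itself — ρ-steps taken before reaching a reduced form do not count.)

D = 32, ⌊√D⌋ = 5
descent: ρ → (1,4,-4)  [lands on river]
river: ρ → (-4,4,1)
ρ-cycle length = 2 (tail of 1 descent step not counted)

2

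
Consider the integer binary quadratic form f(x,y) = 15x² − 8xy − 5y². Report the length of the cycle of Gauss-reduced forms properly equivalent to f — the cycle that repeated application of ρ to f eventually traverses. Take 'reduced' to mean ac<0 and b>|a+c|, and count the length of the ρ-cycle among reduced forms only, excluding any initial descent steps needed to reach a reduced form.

D = 364, ⌊√D⌋ = 19
descent: ρ → (-5,18,2)  [lands on river]
river: ρ → (2,18,-5)
river: ρ → (-5,12,11)
river: ρ → (11,10,-6)
river: ρ → (-6,14,7)
river: ρ → (7,14,-6)
river: ρ → (-6,10,11)
river: ρ → (11,12,-5)
ρ-cycle length = 8 (tail of 1 descent step not counted)

8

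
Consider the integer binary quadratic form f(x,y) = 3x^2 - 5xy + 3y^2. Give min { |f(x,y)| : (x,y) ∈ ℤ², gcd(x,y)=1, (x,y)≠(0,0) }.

translate: b→1 (≡-5 mod 6), so (3,-5,3)→(3,1,1)
flip: (3,1,1)→(1,-1,3)
translate: b→1 (≡-1 mod 2), so (1,-1,3)→(1,1,3)
reduced (well bottom): (1,1,3) with a≤c, −a<b≤a
well minimum = a = 1

1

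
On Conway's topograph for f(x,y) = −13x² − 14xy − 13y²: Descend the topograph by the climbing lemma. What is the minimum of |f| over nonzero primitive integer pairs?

translate: b→-12 (≡14 mod 26), so (13,14,13)→(13,-12,12)
flip: (13,-12,12)→(12,12,13)
reduced (well bottom): (12,12,13) with a≤c, −a<b≤a
well minimum |f| = |-12| = 12 (negative-definite)

12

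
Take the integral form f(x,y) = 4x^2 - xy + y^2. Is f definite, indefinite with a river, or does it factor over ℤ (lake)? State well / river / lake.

D = b²−4ac = (-1)² − 4·4·1 = -15
D < 0 ⇒ definite ⇒ every region one sign ⇒ single well

well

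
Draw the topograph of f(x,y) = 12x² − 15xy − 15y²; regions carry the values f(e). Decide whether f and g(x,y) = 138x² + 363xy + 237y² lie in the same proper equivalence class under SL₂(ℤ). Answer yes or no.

D₁ = 945, D₂ = 945
river cycle of f (length 6): (-15, 15, 12), (12, 9, -18), (-18, 27, 3), (3, 27, -18), (-18, 9, 12), (12, 15, -15)
river cycle of g (length 6): (12, 9, -18), (-18, 27, 3), (3, 27, -18), (-18, 9, 12), (12, 15, -15), (-15, 15, 12)
cycles coincide ⇒ equivalent

yes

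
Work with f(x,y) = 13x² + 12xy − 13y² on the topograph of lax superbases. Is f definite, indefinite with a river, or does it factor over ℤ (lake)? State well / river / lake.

D = b²−4ac = 12² − 4·13·(-13) = 820
D > 0 non-square ⇒ indefinite ⇒ periodic river

river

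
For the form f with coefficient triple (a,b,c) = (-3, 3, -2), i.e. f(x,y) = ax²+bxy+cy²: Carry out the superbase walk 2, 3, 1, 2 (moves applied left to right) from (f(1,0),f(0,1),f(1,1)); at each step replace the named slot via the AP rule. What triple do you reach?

start (-3,-2,-2) = (f(1,0),f(0,1),f(1,1))
replace slot 2: 2·((-3)+(-2)) − (-2) = -8 → (-3,-8,-2)
replace slot 3: 2·((-3)+(-8)) − (-2) = -20 → (-3,-8,-20)
replace slot 1: 2·((-8)+(-20)) − (-3) = -53 → (-53,-8,-20)
replace slot 2: 2·((-53)+(-20)) − (-8) = -138 → (-53,-138,-20)

-53,-138,-20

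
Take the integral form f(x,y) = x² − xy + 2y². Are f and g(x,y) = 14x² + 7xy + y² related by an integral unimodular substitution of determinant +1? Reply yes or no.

D₁ = -7, D₂ = -7
f: translate: b→1 (≡-1 mod 2), so (1,-1,2)→(1,1,2)
f: reduced (well bottom): (1,1,2) with a≤c, −a<b≤a
g: flip: (14,7,1)→(1,-7,14)
g: translate: b→1 (≡-7 mod 2), so (1,-7,14)→(1,1,2)
g: reduced (well bottom): (1,1,2) with a≤c, −a<b≤a
reduced forms (1, 1, 2) vs (1, 1, 2) ⇒ equivalent

yes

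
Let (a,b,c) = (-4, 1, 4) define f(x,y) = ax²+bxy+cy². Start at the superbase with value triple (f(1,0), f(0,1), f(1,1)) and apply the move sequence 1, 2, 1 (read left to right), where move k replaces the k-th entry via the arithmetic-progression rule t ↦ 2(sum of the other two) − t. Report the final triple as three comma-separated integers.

start (-4,4,1) = (f(1,0),f(0,1),f(1,1))
replace slot 1: 2·(4+1) − (-4) = 14 → (14,4,1)
replace slot 2: 2·(14+1) − 4 = 26 → (14,26,1)
replace slot 1: 2·(26+1) − 14 = 40 → (40,26,1)

40,26,1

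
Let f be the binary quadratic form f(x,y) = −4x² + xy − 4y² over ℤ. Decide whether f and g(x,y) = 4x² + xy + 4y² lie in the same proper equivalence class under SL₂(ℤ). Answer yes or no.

D₁ = -63, D₂ = -63
f is negative-definite; reduce −f:
−f: flip: (4,-1,4)→(4,1,4)
−f: reduced (well bottom): (4,1,4) with a≤c, −a<b≤a
flip sign back: reduced form of f is (-4,-1,-4)
g: reduced (well bottom): (4,1,4) with a≤c, −a<b≤a
reduced forms (-4, -1, -4) vs (4, 1, 4) ⇒ inequivalent

no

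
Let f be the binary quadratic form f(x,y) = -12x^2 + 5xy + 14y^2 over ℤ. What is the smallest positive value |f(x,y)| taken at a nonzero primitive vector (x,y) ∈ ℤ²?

river: ρ → (14,23,-3)
river: ρ → (-3,25,6)
river: ρ → (6,23,-7)
river: ρ → (-7,19,12)
river: ρ → (12,5,-14)
river: ρ → (-14,23,3)
river: ρ → (3,25,-6)
river: ρ → (-6,23,7)
river: ρ → (7,19,-12)
river: ρ → (-12,5,14)
closes: descent 0, river 10
min |a| on river = 3

3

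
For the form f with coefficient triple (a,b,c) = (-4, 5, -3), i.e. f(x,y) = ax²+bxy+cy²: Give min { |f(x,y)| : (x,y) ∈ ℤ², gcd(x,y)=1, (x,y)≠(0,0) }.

translate: b→3 (≡-5 mod 8), so (4,-5,3)→(4,3,2)
flip: (4,3,2)→(2,-3,4)
translate: b→1 (≡-3 mod 4), so (2,-3,4)→(2,1,3)
reduced (well bottom): (2,1,3) with a≤c, −a<b≤a
well minimum |f| = |-2| = 2 (negative-definite)

2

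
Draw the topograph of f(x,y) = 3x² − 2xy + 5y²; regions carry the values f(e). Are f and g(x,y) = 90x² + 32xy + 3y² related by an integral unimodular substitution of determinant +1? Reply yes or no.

D₁ = -56, D₂ = -56
f: reduced (well bottom): (3,-2,5) with a≤c, −a<b≤a
g: flip: (90,32,3)→(3,-32,90)
g: translate: b→-2 (≡-32 mod 6), so (3,-32,90)→(3,-2,5)
g: reduced (well bottom): (3,-2,5) with a≤c, −a<b≤a
reduced forms (3, -2, 5) vs (3, -2, 5) ⇒ equivalent

yes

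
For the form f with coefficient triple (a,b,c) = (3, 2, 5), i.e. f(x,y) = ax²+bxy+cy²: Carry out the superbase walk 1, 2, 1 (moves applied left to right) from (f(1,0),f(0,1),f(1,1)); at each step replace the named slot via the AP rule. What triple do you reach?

start (3,5,10) = (f(1,0),f(0,1),f(1,1))
replace slot 1: 2·(5+10) − 3 = 27 → (27,5,10)
replace slot 2: 2·(27+10) − 5 = 69 → (27,69,10)
replace slot 1: 2·(69+10) − 27 = 131 → (131,69,10)

131,69,10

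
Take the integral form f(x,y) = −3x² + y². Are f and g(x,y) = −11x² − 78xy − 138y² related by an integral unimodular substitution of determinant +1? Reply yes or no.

D₁ = 12, D₂ = 12
river cycle of f (length 2): (1, 2, -2), (-2, 2, 1)
river cycle of g (length 2): (-2, 2, 1), (1, 2, -2)
cycles coincide ⇒ equivalent

yes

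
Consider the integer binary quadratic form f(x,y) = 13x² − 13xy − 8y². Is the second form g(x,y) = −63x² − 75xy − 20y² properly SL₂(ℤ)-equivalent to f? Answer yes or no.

D₁ = 585, D₂ = 585
river cycle of f (length 10): (-8, 13, 13), (13, 13, -8), (-8, 19, 7), (7, 23, -2), (-2, 21, 18), (18, 15, -5), (-5, 15, 18), (18, 21, -2), (-2, 23, 7), (7, 19, -8)
river cycle of g (length 10): (7, 19, -8), (-8, 13, 13), (13, 13, -8), (-8, 19, 7), (7, 23, -2), (-2, 21, 18), (18, 15, -5), (-5, 15, 18), (18, 21, -2), (-2, 23, 7)
cycles coincide ⇒ equivalent

yes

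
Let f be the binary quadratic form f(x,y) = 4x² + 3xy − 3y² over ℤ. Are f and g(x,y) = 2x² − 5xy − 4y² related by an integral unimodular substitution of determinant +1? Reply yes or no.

D₁ = 57, D₂ = 57
river cycle of f (length 6): (-3, 3, 4), (4, 5, -2), (-2, 7, 1), (1, 7, -2), (-2, 5, 4), (4, 3, -3)
river cycle of g (length 6): (-4, 5, 2), (2, 7, -1), (-1, 7, 2), (2, 5, -4), (-4, 3, 3), (3, 3, -4)
cycles differ ⇒ inequivalent

no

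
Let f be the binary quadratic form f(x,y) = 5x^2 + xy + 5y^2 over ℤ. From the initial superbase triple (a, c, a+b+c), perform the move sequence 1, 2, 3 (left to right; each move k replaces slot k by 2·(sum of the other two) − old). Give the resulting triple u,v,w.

start (5,5,11) = (f(1,0),f(0,1),f(1,1))
replace slot 1: 2·(5+11) − 5 = 27 → (27,5,11)
replace slot 2: 2·(27+11) − 5 = 71 → (27,71,11)
replace slot 3: 2·(27+71) − 11 = 185 → (27,71,185)

27,71,185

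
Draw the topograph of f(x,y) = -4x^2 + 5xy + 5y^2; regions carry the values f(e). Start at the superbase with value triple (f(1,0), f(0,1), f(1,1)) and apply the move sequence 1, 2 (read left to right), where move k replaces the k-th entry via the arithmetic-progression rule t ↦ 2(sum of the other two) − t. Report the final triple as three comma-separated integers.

start (-4,5,6) = (f(1,0),f(0,1),f(1,1))
replace slot 1: 2·(5+6) − (-4) = 26 → (26,5,6)
replace slot 2: 2·(26+6) − 5 = 59 → (26,59,6)

26,59,6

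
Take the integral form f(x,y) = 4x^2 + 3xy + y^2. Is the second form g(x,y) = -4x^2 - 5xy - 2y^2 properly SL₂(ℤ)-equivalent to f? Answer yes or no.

D₁ = -7, D₂ = -7
f: flip: (4,3,1)→(1,-3,4)
f: translate: b→1 (≡-3 mod 2), so (1,-3,4)→(1,1,2)
f: reduced (well bottom): (1,1,2) with a≤c, −a<b≤a
g is negative-definite; reduce −g:
−g: translate: b→-3 (≡5 mod 8), so (4,5,2)→(4,-3,1)
−g: flip: (4,-3,1)→(1,3,4)
−g: translate: b→1 (≡3 mod 2), so (1,3,4)→(1,1,2)
−g: reduced (well bottom): (1,1,2) with a≤c, −a<b≤a
flip sign back: reduced form of g is (-1,-1,-2)
reduced forms (1, 1, 2) vs (-1, -1, -2) ⇒ inequivalent

no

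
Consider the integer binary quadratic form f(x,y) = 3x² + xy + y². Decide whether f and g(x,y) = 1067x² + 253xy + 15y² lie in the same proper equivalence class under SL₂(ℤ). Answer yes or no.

D₁ = -11, D₂ = -11
f: flip: (3,1,1)→(1,-1,3)
f: translate: b→1 (≡-1 mod 2), so (1,-1,3)→(1,1,3)
f: reduced (well bottom): (1,1,3) with a≤c, −a<b≤a
g: flip: (1067,253,15)→(15,-253,1067)
g: translate: b→-13 (≡-253 mod 30), so (15,-253,1067)→(15,-13,3)
g: flip: (15,-13,3)→(3,13,15)
g: translate: b→1 (≡13 mod 6), so (3,13,15)→(3,1,1)
g: flip: (3,1,1)→(1,-1,3)
g: translate: b→1 (≡-1 mod 2), so (1,-1,3)→(1,1,3)
g: reduced (well bottom): (1,1,3) with a≤c, −a<b≤a
reduced forms (1, 1, 3) vs (1, 1, 3) ⇒ equivalent

yes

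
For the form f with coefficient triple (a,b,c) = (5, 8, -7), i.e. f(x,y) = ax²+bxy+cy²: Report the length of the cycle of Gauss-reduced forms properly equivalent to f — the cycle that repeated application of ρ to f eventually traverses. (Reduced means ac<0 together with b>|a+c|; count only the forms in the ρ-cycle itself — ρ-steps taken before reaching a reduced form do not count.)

D = 204, ⌊√D⌋ = 14
river: ρ → (-7,6,6)
river: ρ → (6,6,-7)
river: ρ → (-7,8,5)
river: ρ → (5,12,-3)
river: ρ → (-3,12,5)
river: ρ → (5,8,-7)
ρ-cycle length = 6 (tail of 0 descent steps not counted)

6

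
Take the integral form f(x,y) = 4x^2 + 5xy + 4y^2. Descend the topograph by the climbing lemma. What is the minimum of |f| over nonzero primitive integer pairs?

translate: b→-3 (≡5 mod 8), so (4,5,4)→(4,-3,3)
flip: (4,-3,3)→(3,3,4)
reduced (well bottom): (3,3,4) with a≤c, −a<b≤a
well minimum = a = 3

3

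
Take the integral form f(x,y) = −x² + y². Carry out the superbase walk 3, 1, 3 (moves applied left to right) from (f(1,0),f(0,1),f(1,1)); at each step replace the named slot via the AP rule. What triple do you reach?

start (-1,1,0) = (f(1,0),f(0,1),f(1,1))
replace slot 3: 2·((-1)+1) − 0 = 0 → (-1,1,0)
replace slot 1: 2·(1+0) − (-1) = 3 → (3,1,0)
replace slot 3: 2·(3+1) − 0 = 8 → (3,1,8)

3,1,8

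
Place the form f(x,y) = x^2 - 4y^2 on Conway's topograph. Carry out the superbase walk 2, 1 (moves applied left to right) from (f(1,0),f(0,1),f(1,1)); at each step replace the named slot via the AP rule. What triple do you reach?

start (1,-4,-3) = (f(1,0),f(0,1),f(1,1))
replace slot 2: 2·(1+(-3)) − (-4) = 0 → (1,0,-3)
replace slot 1: 2·(0+(-3)) − 1 = -7 → (-7,0,-3)

-7,0,-3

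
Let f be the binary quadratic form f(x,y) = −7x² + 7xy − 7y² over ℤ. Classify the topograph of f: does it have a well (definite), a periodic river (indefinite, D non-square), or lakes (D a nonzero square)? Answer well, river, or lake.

D = b²−4ac = 7² − 4·(-7)·(-7) = -147
D < 0 ⇒ definite ⇒ every region one sign ⇒ single well

well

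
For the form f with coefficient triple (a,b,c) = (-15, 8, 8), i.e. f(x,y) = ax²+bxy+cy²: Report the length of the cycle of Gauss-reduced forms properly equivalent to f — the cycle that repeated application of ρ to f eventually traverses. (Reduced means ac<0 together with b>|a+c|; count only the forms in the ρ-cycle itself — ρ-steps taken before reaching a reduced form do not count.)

D = 544, ⌊√D⌋ = 23
river: ρ → (8,8,-15)
river: ρ → (-15,22,1)
river: ρ → (1,22,-15)
river: ρ → (-15,8,8)
ρ-cycle length = 4 (tail of 0 descent steps not counted)

4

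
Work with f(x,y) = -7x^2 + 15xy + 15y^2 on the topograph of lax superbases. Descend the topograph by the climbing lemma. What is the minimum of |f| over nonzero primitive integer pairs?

river: ρ → (15,15,-7)
river: ρ → (-7,13,17)
river: ρ → (17,21,-3)
river: ρ → (-3,21,17)
river: ρ → (17,13,-7)
river: ρ → (-7,15,15)
closes: descent 0, river 6
min |a| on river = 3

3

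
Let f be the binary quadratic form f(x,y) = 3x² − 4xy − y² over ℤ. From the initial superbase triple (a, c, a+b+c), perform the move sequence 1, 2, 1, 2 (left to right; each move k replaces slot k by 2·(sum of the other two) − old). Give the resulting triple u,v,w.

start (3,-1,-2) = (f(1,0),f(0,1),f(1,1))
replace slot 1: 2·((-1)+(-2)) − 3 = -9 → (-9,-1,-2)
replace slot 2: 2·((-9)+(-2)) − (-1) = -21 → (-9,-21,-2)
replace slot 1: 2·((-21)+(-2)) − (-9) = -37 → (-37,-21,-2)
replace slot 2: 2·((-37)+(-2)) − (-21) = -57 → (-37,-57,-2)

-37,-57,-2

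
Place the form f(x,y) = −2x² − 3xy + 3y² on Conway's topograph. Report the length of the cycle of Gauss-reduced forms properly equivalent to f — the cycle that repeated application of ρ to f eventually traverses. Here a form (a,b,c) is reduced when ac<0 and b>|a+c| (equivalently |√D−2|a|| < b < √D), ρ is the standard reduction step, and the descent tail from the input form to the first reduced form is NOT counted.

D = 33, ⌊√D⌋ = 5
descent: ρ → (3,3,-2)  [lands on river]
river: ρ → (-2,5,1)
river: ρ → (1,5,-2)
river: ρ → (-2,3,3)
ρ-cycle length = 4 (tail of 1 descent step not counted)

4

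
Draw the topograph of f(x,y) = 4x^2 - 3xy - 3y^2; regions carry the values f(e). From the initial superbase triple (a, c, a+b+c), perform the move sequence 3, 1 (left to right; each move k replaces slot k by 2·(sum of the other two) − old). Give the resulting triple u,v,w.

start (4,-3,-2) = (f(1,0),f(0,1),f(1,1))
replace slot 3: 2·(4+(-3)) − (-2) = 4 → (4,-3,4)
replace slot 1: 2·((-3)+4) − 4 = -2 → (-2,-3,4)

-2,-3,4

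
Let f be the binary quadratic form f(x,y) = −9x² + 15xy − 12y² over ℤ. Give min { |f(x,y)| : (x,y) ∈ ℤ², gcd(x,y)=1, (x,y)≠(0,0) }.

translate: b→3 (≡-15 mod 18), so (9,-15,12)→(9,3,6)
flip: (9,3,6)→(6,-3,9)
reduced (well bottom): (6,-3,9) with a≤c, −a<b≤a
well minimum |f| = |-6| = 6 (negative-definite)

6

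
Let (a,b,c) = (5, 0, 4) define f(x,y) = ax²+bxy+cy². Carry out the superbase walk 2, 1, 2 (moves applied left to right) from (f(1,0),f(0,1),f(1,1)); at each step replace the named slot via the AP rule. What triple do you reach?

start (5,4,9) = (f(1,0),f(0,1),f(1,1))
replace slot 2: 2·(5+9) − 4 = 24 → (5,24,9)
replace slot 1: 2·(24+9) − 5 = 61 → (61,24,9)
replace slot 2: 2·(61+9) − 24 = 116 → (61,116,9)

61,116,9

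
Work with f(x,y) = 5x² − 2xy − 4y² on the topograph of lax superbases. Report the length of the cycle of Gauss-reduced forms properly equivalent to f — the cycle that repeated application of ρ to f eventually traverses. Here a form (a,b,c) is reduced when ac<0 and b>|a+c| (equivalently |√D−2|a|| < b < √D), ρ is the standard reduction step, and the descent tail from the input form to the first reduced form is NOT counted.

D = 84, ⌊√D⌋ = 9
descent: ρ → (-4,2,5)  [lands on river]
river: ρ → (5,8,-1)
river: ρ → (-1,8,5)
river: ρ → (5,2,-4)
river: ρ → (-4,6,3)
river: ρ → (3,6,-4)
ρ-cycle length = 6 (tail of 1 descent step not counted)

6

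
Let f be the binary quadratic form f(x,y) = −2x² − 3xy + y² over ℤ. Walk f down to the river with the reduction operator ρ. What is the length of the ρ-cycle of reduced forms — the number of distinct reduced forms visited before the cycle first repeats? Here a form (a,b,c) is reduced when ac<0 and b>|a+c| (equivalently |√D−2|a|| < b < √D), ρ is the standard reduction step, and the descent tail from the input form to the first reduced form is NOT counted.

D = 17, ⌊√D⌋ = 4
descent: ρ → (1,3,-2)  [lands on river]
river: ρ → (-2,1,2)
river: ρ → (2,3,-1)
river: ρ → (-1,3,2)
river: ρ → (2,1,-2)
river: ρ → (-2,3,1)
ρ-cycle length = 6 (tail of 1 descent step not counted)

6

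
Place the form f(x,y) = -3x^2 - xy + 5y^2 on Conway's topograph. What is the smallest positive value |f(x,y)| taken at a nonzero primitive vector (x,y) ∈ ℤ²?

descent: ρ → (5,1,-3)
descent: ρ → (-3,5,3)  [lands on river]
river: ρ → (3,7,-1)
river: ρ → (-1,7,3)
river: ρ → (3,5,-3)
river: ρ → (-3,7,1)
river: ρ → (1,7,-3)
closes: descent 2, river 6
min |a| on river = 1

1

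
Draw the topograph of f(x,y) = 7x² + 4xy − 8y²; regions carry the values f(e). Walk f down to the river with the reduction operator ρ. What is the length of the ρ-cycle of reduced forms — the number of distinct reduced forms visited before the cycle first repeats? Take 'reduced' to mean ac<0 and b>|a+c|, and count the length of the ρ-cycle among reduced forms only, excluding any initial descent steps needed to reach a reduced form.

D = 240, ⌊√D⌋ = 15
river: ρ → (-8,12,3)
river: ρ → (3,12,-8)
river: ρ → (-8,4,7)
river: ρ → (7,10,-5)
river: ρ → (-5,10,7)
river: ρ → (7,4,-8)
ρ-cycle length = 6 (tail of 0 descent steps not counted)

6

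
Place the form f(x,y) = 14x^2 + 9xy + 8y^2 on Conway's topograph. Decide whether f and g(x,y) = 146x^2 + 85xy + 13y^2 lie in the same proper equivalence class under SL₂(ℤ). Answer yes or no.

D₁ = -367, D₂ = -367
f: flip: (14,9,8)→(8,-9,14)
f: translate: b→7 (≡-9 mod 16), so (8,-9,14)→(8,7,13)
f: reduced (well bottom): (8,7,13) with a≤c, −a<b≤a
g: flip: (146,85,13)→(13,-85,146)
g: translate: b→-7 (≡-85 mod 26), so (13,-85,146)→(13,-7,8)
g: flip: (13,-7,8)→(8,7,13)
g: reduced (well bottom): (8,7,13) with a≤c, −a<b≤a
reduced forms (8, 7, 13) vs (8, 7, 13) ⇒ equivalent

yes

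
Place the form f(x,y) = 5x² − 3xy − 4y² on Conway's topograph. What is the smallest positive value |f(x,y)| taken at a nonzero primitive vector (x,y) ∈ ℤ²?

descent: ρ → (-4,3,5)  [lands on river]
river: ρ → (5,7,-2)
river: ρ → (-2,9,1)
river: ρ → (1,9,-2)
river: ρ → (-2,7,5)
river: ρ → (5,3,-4)
river: ρ → (-4,5,4)
river: ρ → (4,3,-5)
river: ρ → (-5,7,2)
river: ρ → (2,9,-1)
river: ρ → (-1,9,2)
river: ρ → (2,7,-5)
river: ρ → (-5,3,4)
river: ρ → (4,5,-4)
closes: descent 1, river 14
min |a| on river = 1

1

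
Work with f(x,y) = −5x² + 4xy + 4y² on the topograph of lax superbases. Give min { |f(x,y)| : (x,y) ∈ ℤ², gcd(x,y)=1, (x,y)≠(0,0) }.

river: ρ → (4,4,-5)
river: ρ → (-5,6,3)
river: ρ → (3,6,-5)
river: ρ → (-5,4,4)
closes: descent 0, river 4
min |a| on river = 3

3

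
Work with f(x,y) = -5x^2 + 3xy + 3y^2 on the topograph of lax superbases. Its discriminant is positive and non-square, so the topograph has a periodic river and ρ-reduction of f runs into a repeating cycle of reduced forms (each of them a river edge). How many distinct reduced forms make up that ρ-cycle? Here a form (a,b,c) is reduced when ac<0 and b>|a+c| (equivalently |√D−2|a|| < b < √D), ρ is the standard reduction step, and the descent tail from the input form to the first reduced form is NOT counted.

D = 69, ⌊√D⌋ = 8
river: ρ → (3,3,-5)
river: ρ → (-5,7,1)
river: ρ → (1,7,-5)
river: ρ → (-5,3,3)
ρ-cycle length = 4 (tail of 0 descent steps not counted)

4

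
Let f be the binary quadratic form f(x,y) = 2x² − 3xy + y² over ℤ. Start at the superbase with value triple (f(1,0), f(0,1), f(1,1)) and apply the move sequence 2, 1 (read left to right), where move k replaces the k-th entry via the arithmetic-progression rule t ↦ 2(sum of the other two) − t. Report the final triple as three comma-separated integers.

start (2,1,0) = (f(1,0),f(0,1),f(1,1))
replace slot 2: 2·(2+0) − 1 = 3 → (2,3,0)
replace slot 1: 2·(3+0) − 2 = 4 → (4,3,0)

4,3,0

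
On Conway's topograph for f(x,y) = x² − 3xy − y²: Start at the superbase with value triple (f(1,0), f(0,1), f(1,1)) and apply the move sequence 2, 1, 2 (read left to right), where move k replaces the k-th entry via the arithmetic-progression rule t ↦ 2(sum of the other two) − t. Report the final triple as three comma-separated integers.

start (1,-1,-3) = (f(1,0),f(0,1),f(1,1))
replace slot 2: 2·(1+(-3)) − (-1) = -3 → (1,-3,-3)
replace slot 1: 2·((-3)+(-3)) − 1 = -13 → (-13,-3,-3)
replace slot 2: 2·((-13)+(-3)) − (-3) = -29 → (-13,-29,-3)

-13,-29,-3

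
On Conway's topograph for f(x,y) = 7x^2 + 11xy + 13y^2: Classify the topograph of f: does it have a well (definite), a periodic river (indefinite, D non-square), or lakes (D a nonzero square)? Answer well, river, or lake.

D = b²−4ac = 11² − 4·7·13 = -243
D < 0 ⇒ definite ⇒ every region one sign ⇒ single well

well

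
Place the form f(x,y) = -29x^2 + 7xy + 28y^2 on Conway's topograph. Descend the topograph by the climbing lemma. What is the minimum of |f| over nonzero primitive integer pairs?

river: ρ → (28,49,-8)
river: ρ → (-8,47,34)
river: ρ → (34,21,-21)
river: ρ → (-21,21,34)
river: ρ → (34,47,-8)
river: ρ → (-8,49,28)
river: ρ → (28,7,-29)
river: ρ → (-29,51,6)
river: ρ → (6,57,-2)
river: ρ → (-2,55,34)
river: ρ → (34,13,-23)
river: ρ → (-23,33,24)
river: ρ → (24,15,-32)
river: ρ → (-32,49,7)
river: ρ → (7,49,-32)
river: ρ → (-32,15,24)
river: ρ → (24,33,-23)
river: ρ → (-23,13,34)
river: ρ → (34,55,-2)
river: ρ → (-2,57,6)
river: ρ → (6,51,-29)
river: ρ → (-29,7,28)
closes: descent 0, river 22
min |a| on river = 2

2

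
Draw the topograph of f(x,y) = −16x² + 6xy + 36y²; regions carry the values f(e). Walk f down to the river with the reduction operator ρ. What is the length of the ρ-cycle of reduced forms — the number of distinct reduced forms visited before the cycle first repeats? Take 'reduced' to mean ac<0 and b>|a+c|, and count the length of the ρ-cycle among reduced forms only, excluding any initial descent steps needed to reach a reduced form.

D = 2340, ⌊√D⌋ = 48
descent: ρ → (36,-6,-16)
descent: ρ → (-16,38,14)  [lands on river]
river: ρ → (14,46,-4)
river: ρ → (-4,42,36)
river: ρ → (36,30,-10)
river: ρ → (-10,30,36)
river: ρ → (36,42,-4)
river: ρ → (-4,46,14)
river: ρ → (14,38,-16)
river: ρ → (-16,26,26)
river: ρ → (26,26,-16)
ρ-cycle length = 10 (tail of 2 descent steps not counted)

10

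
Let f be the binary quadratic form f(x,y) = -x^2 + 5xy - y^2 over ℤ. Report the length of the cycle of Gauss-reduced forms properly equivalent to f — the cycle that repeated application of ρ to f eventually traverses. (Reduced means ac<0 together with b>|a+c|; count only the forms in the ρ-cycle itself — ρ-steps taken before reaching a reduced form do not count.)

D = 21, ⌊√D⌋ = 4
descent: ρ → (-1,3,3)  [lands on river]
river: ρ → (3,3,-1)
ρ-cycle length = 2 (tail of 1 descent step not counted)

2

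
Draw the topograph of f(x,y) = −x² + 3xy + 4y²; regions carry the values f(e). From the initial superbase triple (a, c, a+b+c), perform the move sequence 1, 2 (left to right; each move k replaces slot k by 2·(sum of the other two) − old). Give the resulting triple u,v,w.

start (-1,4,6) = (f(1,0),f(0,1),f(1,1))
replace slot 1: 2·(4+6) − (-1) = 21 → (21,4,6)
replace slot 2: 2·(21+6) − 4 = 50 → (21,50,6)

21,50,6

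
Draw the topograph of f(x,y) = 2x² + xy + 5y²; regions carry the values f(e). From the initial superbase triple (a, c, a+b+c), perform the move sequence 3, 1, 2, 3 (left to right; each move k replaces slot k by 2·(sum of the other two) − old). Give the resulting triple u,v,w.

start (2,5,8) = (f(1,0),f(0,1),f(1,1))
replace slot 3: 2·(2+5) − 8 = 6 → (2,5,6)
replace slot 1: 2·(5+6) − 2 = 20 → (20,5,6)
replace slot 2: 2·(20+6) − 5 = 47 → (20,47,6)
replace slot 3: 2·(20+47) − 6 = 128 → (20,47,128)

20,47,128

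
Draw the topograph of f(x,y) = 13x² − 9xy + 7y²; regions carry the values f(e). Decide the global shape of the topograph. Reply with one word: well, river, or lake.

D = b²−4ac = (-9)² − 4·13·7 = -283
D < 0 ⇒ definite ⇒ every region one sign ⇒ single well

well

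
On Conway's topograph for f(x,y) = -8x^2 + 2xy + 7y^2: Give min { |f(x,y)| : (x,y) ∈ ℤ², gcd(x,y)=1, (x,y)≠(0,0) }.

river: ρ → (7,12,-3)
river: ρ → (-3,12,7)
river: ρ → (7,2,-8)
river: ρ → (-8,14,1)
river: ρ → (1,14,-8)
river: ρ → (-8,2,7)
closes: descent 0, river 6
min |a| on river = 1

1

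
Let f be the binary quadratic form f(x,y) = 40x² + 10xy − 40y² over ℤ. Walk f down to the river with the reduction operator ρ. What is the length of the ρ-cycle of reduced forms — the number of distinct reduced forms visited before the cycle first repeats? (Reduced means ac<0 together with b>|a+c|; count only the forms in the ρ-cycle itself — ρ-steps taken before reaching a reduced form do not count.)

D = 6500, ⌊√D⌋ = 80
river: ρ → (-40,70,10)
river: ρ → (10,70,-40)
river: ρ → (-40,10,40)
river: ρ → (40,70,-10)
river: ρ → (-10,70,40)
river: ρ → (40,10,-40)
ρ-cycle length = 6 (tail of 0 descent steps not counted)

6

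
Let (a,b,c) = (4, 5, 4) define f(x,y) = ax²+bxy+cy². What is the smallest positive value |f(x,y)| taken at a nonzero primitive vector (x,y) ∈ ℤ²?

translate: b→-3 (≡5 mod 8), so (4,5,4)→(4,-3,3)
flip: (4,-3,3)→(3,3,4)
reduced (well bottom): (3,3,4) with a≤c, −a<b≤a
well minimum = a = 3

3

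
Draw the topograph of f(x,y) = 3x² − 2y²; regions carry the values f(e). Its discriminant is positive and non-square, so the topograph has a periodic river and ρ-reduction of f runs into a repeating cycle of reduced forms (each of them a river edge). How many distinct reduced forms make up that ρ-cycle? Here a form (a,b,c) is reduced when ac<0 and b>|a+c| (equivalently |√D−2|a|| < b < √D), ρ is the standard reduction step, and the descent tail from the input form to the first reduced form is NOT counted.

D = 24, ⌊√D⌋ = 4
descent: ρ → (-2,4,1)  [lands on river]
river: ρ → (1,4,-2)
ρ-cycle length = 2 (tail of 1 descent step not counted)

2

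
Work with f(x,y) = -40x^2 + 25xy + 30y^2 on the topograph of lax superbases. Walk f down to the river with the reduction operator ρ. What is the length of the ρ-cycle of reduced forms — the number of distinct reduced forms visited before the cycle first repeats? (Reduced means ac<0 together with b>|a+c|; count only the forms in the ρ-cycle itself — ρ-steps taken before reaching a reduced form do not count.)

D = 5425, ⌊√D⌋ = 73
river: ρ → (30,35,-35)
river: ρ → (-35,35,30)
river: ρ → (30,25,-40)
river: ρ → (-40,55,15)
river: ρ → (15,65,-20)
river: ρ → (-20,55,30)
river: ρ → (30,65,-10)
river: ρ → (-10,55,60)
river: ρ → (60,65,-5)
river: ρ → (-5,65,60)
river: ρ → (60,55,-10)
river: ρ → (-10,65,30)
river: ρ → (30,55,-20)
river: ρ → (-20,65,15)
river: ρ → (15,55,-40)
river: ρ → (-40,25,30)
ρ-cycle length = 16 (tail of 0 descent steps not counted)

16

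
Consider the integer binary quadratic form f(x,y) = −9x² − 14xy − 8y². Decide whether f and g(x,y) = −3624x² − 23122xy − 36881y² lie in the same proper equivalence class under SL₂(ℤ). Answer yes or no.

D₁ = -92, D₂ = -92
f is negative-definite; reduce −f:
−f: translate: b→-4 (≡14 mod 18), so (9,14,8)→(9,-4,3)
−f: flip: (9,-4,3)→(3,4,9)
−f: translate: b→-2 (≡4 mod 6), so (3,4,9)→(3,-2,8)
−f: reduced (well bottom): (3,-2,8) with a≤c, −a<b≤a
flip sign back: reduced form of f is (-3,2,-8)
g is negative-definite; reduce −g:
−g: translate: b→1378 (≡23122 mod 7248), so (3624,23122,36881)→(3624,1378,131)
−g: flip: (3624,1378,131)→(131,-1378,3624)
−g: translate: b→-68 (≡-1378 mod 262), so (131,-1378,3624)→(131,-68,9)
−g: flip: (131,-68,9)→(9,68,131)
−g: translate: b→-4 (≡68 mod 18), so (9,68,131)→(9,-4,3)
−g: flip: (9,-4,3)→(3,4,9)
−g: translate: b→-2 (≡4 mod 6), so (3,4,9)→(3,-2,8)
−g: reduced (well bottom): (3,-2,8) with a≤c, −a<b≤a
flip sign back: reduced form of g is (-3,2,-8)
reduced forms (-3, 2, -8) vs (-3, 2, -8) ⇒ equivalent

yes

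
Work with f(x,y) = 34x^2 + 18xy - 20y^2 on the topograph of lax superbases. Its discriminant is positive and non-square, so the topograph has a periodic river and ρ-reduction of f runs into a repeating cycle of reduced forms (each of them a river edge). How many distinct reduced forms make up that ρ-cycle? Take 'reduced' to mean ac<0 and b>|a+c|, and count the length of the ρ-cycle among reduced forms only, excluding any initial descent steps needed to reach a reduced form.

D = 3044, ⌊√D⌋ = 55
river: ρ → (-20,22,32)
river: ρ → (32,42,-10)
river: ρ → (-10,38,40)
river: ρ → (40,42,-8)
river: ρ → (-8,54,4)
river: ρ → (4,50,-34)
river: ρ → (-34,18,20)
river: ρ → (20,22,-32)
river: ρ → (-32,42,10)
river: ρ → (10,38,-40)
river: ρ → (-40,42,8)
river: ρ → (8,54,-4)
river: ρ → (-4,50,34)
river: ρ → (34,18,-20)
ρ-cycle length = 14 (tail of 0 descent steps not counted)

14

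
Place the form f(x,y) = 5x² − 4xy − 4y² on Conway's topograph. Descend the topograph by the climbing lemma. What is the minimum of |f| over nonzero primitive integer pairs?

descent: ρ → (-4,4,5)  [lands on river]
river: ρ → (5,6,-3)
river: ρ → (-3,6,5)
river: ρ → (5,4,-4)
closes: descent 1, river 4
min |a| on river = 3

3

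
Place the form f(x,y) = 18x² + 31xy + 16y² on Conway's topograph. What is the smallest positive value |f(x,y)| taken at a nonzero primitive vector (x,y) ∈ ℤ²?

translate: b→-5 (≡31 mod 36), so (18,31,16)→(18,-5,3)
flip: (18,-5,3)→(3,5,18)
translate: b→-1 (≡5 mod 6), so (3,5,18)→(3,-1,16)
reduced (well bottom): (3,-1,16) with a≤c, −a<b≤a
well minimum = a = 3

3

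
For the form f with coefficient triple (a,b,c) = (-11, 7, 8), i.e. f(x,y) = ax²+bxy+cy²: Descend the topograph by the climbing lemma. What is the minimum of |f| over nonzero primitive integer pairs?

river: ρ → (8,9,-10)
river: ρ → (-10,11,7)
river: ρ → (7,17,-4)
river: ρ → (-4,15,11)
river: ρ → (11,7,-8)
river: ρ → (-8,9,10)
river: ρ → (10,11,-7)
river: ρ → (-7,17,4)
river: ρ → (4,15,-11)
river: ρ → (-11,7,8)
closes: descent 0, river 10
min |a| on river = 4

4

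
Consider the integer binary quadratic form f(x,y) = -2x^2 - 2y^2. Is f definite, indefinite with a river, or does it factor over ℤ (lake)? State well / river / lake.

D = b²−4ac = 0² − 4·(-2)·(-2) = -16
D < 0 ⇒ definite ⇒ every region one sign ⇒ single well

well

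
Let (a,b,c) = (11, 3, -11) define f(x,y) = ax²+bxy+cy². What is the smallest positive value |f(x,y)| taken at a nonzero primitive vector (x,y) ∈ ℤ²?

river: ρ → (-11,19,3)
river: ρ → (3,17,-17)
river: ρ → (-17,17,3)
river: ρ → (3,19,-11)
river: ρ → (-11,3,11)
river: ρ → (11,19,-3)
river: ρ → (-3,17,17)
river: ρ → (17,17,-3)
river: ρ → (-3,19,11)
river: ρ → (11,3,-11)
closes: descent 0, river 10
min |a| on river = 3

3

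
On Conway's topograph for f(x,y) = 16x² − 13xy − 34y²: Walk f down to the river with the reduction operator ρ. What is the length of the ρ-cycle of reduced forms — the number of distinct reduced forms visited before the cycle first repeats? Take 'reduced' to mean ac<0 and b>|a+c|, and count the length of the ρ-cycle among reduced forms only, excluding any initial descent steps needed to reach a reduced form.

D = 2345, ⌊√D⌋ = 48
descent: ρ → (-34,13,16)
descent: ρ → (16,19,-31)  [lands on river]
river: ρ → (-31,43,4)
river: ρ → (4,45,-20)
river: ρ → (-20,35,14)
river: ρ → (14,21,-34)
river: ρ → (-34,47,1)
river: ρ → (1,47,-34)
river: ρ → (-34,21,14)
river: ρ → (14,35,-20)
river: ρ → (-20,45,4)
river: ρ → (4,43,-31)
river: ρ → (-31,19,16)
river: ρ → (16,45,-5)
river: ρ → (-5,45,16)
ρ-cycle length = 14 (tail of 2 descent steps not counted)

14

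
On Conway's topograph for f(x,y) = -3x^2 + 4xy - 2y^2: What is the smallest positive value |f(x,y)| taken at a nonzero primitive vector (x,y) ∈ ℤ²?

translate: b→2 (≡-4 mod 6), so (3,-4,2)→(3,2,1)
flip: (3,2,1)→(1,-2,3)
translate: b→0 (≡-2 mod 2), so (1,-2,3)→(1,0,2)
reduced (well bottom): (1,0,2) with a≤c, −a<b≤a
well minimum |f| = |-1| = 1 (negative-definite)

1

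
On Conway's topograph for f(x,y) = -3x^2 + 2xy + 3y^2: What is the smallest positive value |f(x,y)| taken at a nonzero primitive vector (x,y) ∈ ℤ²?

river: ρ → (3,4,-2)
river: ρ → (-2,4,3)
river: ρ → (3,2,-3)
river: ρ → (-3,4,2)
river: ρ → (2,4,-3)
river: ρ → (-3,2,3)
closes: descent 0, river 6
min |a| on river = 2

2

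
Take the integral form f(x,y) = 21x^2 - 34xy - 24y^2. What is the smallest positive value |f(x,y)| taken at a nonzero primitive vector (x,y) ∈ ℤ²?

descent: ρ → (-24,34,21)  [lands on river]
river: ρ → (21,50,-8)
river: ρ → (-8,46,33)
river: ρ → (33,20,-21)
river: ρ → (-21,22,32)
river: ρ → (32,42,-11)
river: ρ → (-11,46,24)
river: ρ → (24,50,-7)
river: ρ → (-7,48,31)
river: ρ → (31,14,-24)
closes: descent 1, river 10
min |a| on river = 7

7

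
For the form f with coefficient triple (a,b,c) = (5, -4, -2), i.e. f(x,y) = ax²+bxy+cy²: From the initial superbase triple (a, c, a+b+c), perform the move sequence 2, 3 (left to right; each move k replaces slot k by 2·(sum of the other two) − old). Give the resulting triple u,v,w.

start (5,-2,-1) = (f(1,0),f(0,1),f(1,1))
replace slot 2: 2·(5+(-1)) − (-2) = 10 → (5,10,-1)
replace slot 3: 2·(5+10) − (-1) = 31 → (5,10,31)

5,10,31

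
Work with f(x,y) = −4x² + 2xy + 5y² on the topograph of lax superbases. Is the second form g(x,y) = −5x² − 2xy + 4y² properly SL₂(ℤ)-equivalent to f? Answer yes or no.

D₁ = 84, D₂ = 84
river cycle of f (length 6): (5, 8, -1), (-1, 8, 5), (5, 2, -4), (-4, 6, 3), (3, 6, -4), (-4, 2, 5)
river cycle of g (length 6): (4, 2, -5), (-5, 8, 1), (1, 8, -5), (-5, 2, 4), (4, 6, -3), (-3, 6, 4)
cycles differ ⇒ inequivalent

no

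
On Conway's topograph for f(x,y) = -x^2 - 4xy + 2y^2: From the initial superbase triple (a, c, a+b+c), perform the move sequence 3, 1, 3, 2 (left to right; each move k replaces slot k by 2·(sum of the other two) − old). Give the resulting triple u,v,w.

start (-1,2,-3) = (f(1,0),f(0,1),f(1,1))
replace slot 3: 2·((-1)+2) − (-3) = 5 → (-1,2,5)
replace slot 1: 2·(2+5) − (-1) = 15 → (15,2,5)
replace slot 3: 2·(15+2) − 5 = 29 → (15,2,29)
replace slot 2: 2·(15+29) − 2 = 86 → (15,86,29)

15,86,29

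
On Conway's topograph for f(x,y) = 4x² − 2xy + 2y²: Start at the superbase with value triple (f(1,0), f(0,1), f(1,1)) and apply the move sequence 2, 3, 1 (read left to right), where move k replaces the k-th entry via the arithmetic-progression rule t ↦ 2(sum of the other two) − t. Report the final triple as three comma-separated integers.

start (4,2,4) = (f(1,0),f(0,1),f(1,1))
replace slot 2: 2·(4+4) − 2 = 14 → (4,14,4)
replace slot 3: 2·(4+14) − 4 = 32 → (4,14,32)
replace slot 1: 2·(14+32) − 4 = 88 → (88,14,32)

88,14,32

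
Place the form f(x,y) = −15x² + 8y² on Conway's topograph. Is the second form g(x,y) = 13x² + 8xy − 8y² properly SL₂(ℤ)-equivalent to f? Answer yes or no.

D₁ = 480, D₂ = 480
river cycle of f (length 4): (8, 16, -7), (-7, 12, 12), (12, 12, -7), (-7, 16, 8)
river cycle of g (length 4): (-8, 8, 13), (13, 18, -3), (-3, 18, 13), (13, 8, -8)
cycles differ ⇒ inequivalent

no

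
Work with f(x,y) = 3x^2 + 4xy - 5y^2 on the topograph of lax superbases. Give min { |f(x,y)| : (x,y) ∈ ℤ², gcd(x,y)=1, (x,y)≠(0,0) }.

river: ρ → (-5,6,2)
river: ρ → (2,6,-5)
river: ρ → (-5,4,3)
river: ρ → (3,8,-1)
river: ρ → (-1,8,3)
river: ρ → (3,4,-5)
closes: descent 0, river 6
min |a| on river = 1

1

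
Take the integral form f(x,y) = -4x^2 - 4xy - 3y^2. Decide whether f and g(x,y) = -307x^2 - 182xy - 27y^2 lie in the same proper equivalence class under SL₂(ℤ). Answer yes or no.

D₁ = -32, D₂ = -32
f is negative-definite; reduce −f:
−f: flip: (4,4,3)→(3,-4,4)
−f: translate: b→2 (≡-4 mod 6), so (3,-4,4)→(3,2,3)
−f: reduced (well bottom): (3,2,3) with a≤c, −a<b≤a
flip sign back: reduced form of f is (-3,-2,-3)
g is negative-definite; reduce −g:
−g: flip: (307,182,27)→(27,-182,307)
−g: translate: b→-20 (≡-182 mod 54), so (27,-182,307)→(27,-20,4)
−g: flip: (27,-20,4)→(4,20,27)
−g: translate: b→4 (≡20 mod 8), so (4,20,27)→(4,4,3)
−g: flip: (4,4,3)→(3,-4,4)
−g: translate: b→2 (≡-4 mod 6), so (3,-4,4)→(3,2,3)
−g: reduced (well bottom): (3,2,3) with a≤c, −a<b≤a
flip sign back: reduced form of g is (-3,-2,-3)
reduced forms (-3, -2, -3) vs (-3, -2, -3) ⇒ equivalent

yes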